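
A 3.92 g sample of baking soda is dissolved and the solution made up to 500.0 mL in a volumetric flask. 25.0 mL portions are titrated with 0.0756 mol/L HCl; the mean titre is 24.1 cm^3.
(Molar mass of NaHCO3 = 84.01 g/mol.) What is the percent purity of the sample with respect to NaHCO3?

NaHCO3 + HCl → NaCl + H2O + CO2
n(HCl) per titration = 0.0241 × 0.0756 = 1.82 × 10^-3 mol
n(NaHCO3) in each aliquot = 1.82 × 10^-3 mol (1:1 ratio)
n(NaHCO3) in the whole flask = 1.82 × 10^-3 × 500.0/25.0 = 0.0364 mol
mass of NaHCO3 = 0.0364 × 84.01 = 3.06 g
% NaHCO3 = 3.06 / 3.92 × 100 = 78.1 %

78.1 %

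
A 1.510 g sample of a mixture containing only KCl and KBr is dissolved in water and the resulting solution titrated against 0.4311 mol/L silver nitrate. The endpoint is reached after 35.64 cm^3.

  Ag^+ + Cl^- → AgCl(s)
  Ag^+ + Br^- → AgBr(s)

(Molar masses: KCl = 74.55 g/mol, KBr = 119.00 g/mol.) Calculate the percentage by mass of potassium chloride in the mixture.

35.36 %

n(AgNO3) = 0.03564 × 0.4311 = 0.01536 mol
Let x = n(KCl), y = n(KBr).
Titrant: 1x + 1y = 0.01536;  mass: 74.55x + 119.00y = 1.510
Solving, x = 7.162 × 10^-3 mol, y = 8.202 × 10^-3 mol
mass of KCl = 7.162 × 10^-3 × 74.55 = 0.5339 g
% KCl = 0.5339 / 1.510 × 100 = 35.36 %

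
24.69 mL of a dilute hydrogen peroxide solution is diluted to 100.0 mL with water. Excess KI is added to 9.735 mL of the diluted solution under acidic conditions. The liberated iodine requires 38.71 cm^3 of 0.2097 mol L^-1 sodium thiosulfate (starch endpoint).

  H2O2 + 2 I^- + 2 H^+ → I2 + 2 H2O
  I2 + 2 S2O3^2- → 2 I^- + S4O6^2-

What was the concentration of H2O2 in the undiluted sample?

n(S2O3^2-) = 0.03871 × 0.2097 = 8.117 × 10^-3 mol
n(I2) = n(S2O3^2-)/2 = 4.059 × 10^-3 mol
n(H2O2) in the aliquot = 4.059 × 10^-3 mol (1:1 ratio)
[H2O2]_dilute = 4.059 × 10^-3 / 0.009735 = 0.4169 mol/L
[H2O2]_original = 0.4169 × 100.0/24.69 = 1.689 mol/L

1.689 mol/L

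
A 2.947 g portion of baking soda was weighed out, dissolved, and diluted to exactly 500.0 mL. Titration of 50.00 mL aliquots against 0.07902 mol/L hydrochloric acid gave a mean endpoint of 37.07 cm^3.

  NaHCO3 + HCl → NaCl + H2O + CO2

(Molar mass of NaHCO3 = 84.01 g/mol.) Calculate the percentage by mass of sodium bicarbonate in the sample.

n(HCl) per titration = 0.03707 × 0.07902 = 2.929 × 10^-3 mol
n(NaHCO3) in each aliquot = 2.929 × 10^-3 mol (1:1 ratio)
n(NaHCO3) in the whole flask = 2.929 × 10^-3 × 500.0/50.00 = 0.02929 mol
mass of NaHCO3 = 0.02929 × 84.01 = 2.461 g
% NaHCO3 = 2.461 / 2.947 × 100 = 83.50 %

83.50 %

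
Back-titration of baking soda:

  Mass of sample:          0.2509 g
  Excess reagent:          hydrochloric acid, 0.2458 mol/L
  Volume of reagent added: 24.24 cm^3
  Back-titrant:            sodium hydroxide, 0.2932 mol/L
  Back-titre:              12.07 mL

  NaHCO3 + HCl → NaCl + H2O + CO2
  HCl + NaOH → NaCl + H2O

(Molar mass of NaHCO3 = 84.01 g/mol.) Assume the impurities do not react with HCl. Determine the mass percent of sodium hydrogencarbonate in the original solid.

n(HCl) added = 0.02424 × 0.2458 = 5.958 × 10^-3 mol
n(NaOH) used in back-titration = 0.01207 × 0.2932 = 3.539 × 10^-3 mol
n(HCl) left over = 3.539 × 10^-3 mol (1:1 ratio)
n(HCl) consumed by analyte = 5.958 × 10^-3 − 3.539 × 10^-3 = 2.419 × 10^-3 mol
n(NaHCO3) = 2.419 × 10^-3 mol (1:1 ratio)
mass of NaHCO3 = 2.419 × 10^-3 × 84.01 = 0.2032 g
% NaHCO3 = 0.2032 / 0.2509 × 100 = 81.01 %

81.01 %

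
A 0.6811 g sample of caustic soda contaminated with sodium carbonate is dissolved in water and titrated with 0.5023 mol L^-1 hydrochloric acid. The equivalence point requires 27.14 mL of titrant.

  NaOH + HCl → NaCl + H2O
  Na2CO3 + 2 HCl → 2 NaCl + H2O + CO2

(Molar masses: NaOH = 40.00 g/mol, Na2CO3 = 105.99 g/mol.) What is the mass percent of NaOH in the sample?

18.69 %

n(HCl) = 0.02714 × 0.5023 = 0.01363 mol
Let x = n(NaOH), y = n(Na2CO3).
Titrant: 1x + 2y = 0.01363;  mass: 40.00x + 105.99y = 0.6811
Solving, x = 3.182 × 10^-3 mol, y = 5.225 × 10^-3 mol
mass of NaOH = 3.182 × 10^-3 × 40.00 = 0.1273 g
% NaOH = 0.1273 / 0.6811 × 100 = 18.69 %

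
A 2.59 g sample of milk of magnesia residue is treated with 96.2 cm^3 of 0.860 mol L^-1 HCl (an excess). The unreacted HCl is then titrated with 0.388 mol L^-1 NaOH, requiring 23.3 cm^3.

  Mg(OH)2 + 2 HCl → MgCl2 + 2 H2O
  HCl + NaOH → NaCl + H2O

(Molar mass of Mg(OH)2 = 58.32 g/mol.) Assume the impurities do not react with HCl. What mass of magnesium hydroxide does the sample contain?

n(HCl) added = 0.0962 × 0.860 = 0.0827 mol
n(NaOH) used in back-titration = 0.0233 × 0.388 = 9.04 × 10^-3 mol
n(HCl) left over = 9.04 × 10^-3 mol (1:1 ratio)
n(HCl) consumed by analyte = 0.0827 − 9.04 × 10^-3 = 0.0737 mol
From the 1:2 ratio, n(Mg(OH)2) = 1/2 × 0.0737 = 0.0368 mol
mass of Mg(OH)2 = 0.0368 × 58.32 = 2.15 g

2.15 g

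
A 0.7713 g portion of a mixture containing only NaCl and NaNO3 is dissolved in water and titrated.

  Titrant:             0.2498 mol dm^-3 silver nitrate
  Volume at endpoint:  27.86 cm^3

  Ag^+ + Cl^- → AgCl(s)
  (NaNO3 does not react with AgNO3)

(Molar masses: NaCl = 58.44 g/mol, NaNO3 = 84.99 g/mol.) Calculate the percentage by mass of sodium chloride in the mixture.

52.73 %

n(AgNO3) = 0.02786 × 0.2498 = 6.959 × 10^-3 mol
Let x = n(NaCl), y = n(NaNO3).
Titrant: 1x = 6.959 × 10^-3;  mass: 58.44x + 84.99y = 0.7713
Solving, x = 6.959 × 10^-3 mol, y = 4.290 × 10^-3 mol
mass of NaCl = 6.959 × 10^-3 × 58.44 = 0.4067 g
% NaCl = 0.4067 / 0.7713 × 100 = 52.73 %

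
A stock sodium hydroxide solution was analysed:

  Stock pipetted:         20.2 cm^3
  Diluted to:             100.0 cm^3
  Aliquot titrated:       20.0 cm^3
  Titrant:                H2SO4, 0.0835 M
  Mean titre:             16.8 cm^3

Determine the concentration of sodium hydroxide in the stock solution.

2 NaOH + H2SO4 → Na2SO4 + 2 H2O
n(H2SO4) = 0.0168 × 0.0835 = 1.40 × 10^-3 mol
From the 2:1 ratio, n(NaOH) in the aliquot = 2/1 × 1.40 × 10^-3 = 2.81 × 10^-3 mol
[NaOH]_dilute = 2.81 × 10^-3 / 0.0200 = 0.140 mol/L
Dilution factor = 100.0 / 20.2 = 4.950
[NaOH]_stock = 0.140 × 4.950 = 0.694 mol/L

0.694 M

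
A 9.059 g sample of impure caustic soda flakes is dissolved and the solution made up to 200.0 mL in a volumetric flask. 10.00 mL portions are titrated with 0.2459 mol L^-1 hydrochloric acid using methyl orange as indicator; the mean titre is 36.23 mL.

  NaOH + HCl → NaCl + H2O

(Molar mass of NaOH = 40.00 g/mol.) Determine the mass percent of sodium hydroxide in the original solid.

n(HCl) per titration = 0.03623 × 0.2459 = 8.909 × 10^-3 mol
n(NaOH) in each aliquot = 8.909 × 10^-3 mol (1:1 ratio)
n(NaOH) in the whole flask = 8.909 × 10^-3 × 200.0/10.00 = 0.1782 mol
mass of NaOH = 0.1782 × 40.00 = 7.127 g
% NaOH = 7.127 / 9.059 × 100 = 78.67 %

78.67 %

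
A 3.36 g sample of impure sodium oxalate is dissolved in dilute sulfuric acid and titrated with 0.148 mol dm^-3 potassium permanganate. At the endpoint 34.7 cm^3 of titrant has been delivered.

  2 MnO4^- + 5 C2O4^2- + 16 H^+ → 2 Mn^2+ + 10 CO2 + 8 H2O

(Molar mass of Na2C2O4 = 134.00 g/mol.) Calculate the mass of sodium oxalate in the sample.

n(KMnO4) = 0.0347 L × 0.148 mol/L = 5.14 × 10^-3 mol
From the 5:2 ratio, n(Na2C2O4) = 5/2 × 5.14 × 10^-3 = 0.0128 mol
mass of Na2C2O4 = 0.0128 × 134.00 g/mol = 1.72 g

1.72 g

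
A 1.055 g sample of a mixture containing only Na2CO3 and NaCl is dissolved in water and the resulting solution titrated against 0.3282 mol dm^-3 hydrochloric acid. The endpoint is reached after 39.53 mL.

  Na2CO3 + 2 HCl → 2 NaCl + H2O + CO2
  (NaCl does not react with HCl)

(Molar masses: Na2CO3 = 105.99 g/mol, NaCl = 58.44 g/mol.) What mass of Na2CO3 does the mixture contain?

0.6875 g

n(HCl) = 0.03953 × 0.3282 = 0.01297 mol
Let x = n(Na2CO3), y = n(NaCl).
Titrant: 2x = 0.01297;  mass: 105.99x + 58.44y = 1.055
Solving, x = 6.487 × 10^-3 mol, y = 6.288 × 10^-3 mol
mass of Na2CO3 = 6.487 × 10^-3 × 105.99 = 0.6875 g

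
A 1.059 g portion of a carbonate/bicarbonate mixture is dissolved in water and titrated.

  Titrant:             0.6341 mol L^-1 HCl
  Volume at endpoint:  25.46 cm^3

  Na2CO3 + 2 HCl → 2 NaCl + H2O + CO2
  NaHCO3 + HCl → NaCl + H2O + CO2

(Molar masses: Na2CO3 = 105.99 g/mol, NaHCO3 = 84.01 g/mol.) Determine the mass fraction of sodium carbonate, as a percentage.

n(HCl) = 0.02546 × 0.6341 = 0.01614 mol
Let x = n(Na2CO3), y = n(NaHCO3).
Titrant: 2x + 1y = 0.01614;  mass: 105.99x + 84.01y = 1.059
Solving, x = 4.792 × 10^-3 mol, y = 6.559 × 10^-3 mol
mass of Na2CO3 = 4.792 × 10^-3 × 105.99 = 0.5079 g
% Na2CO3 = 0.5079 / 1.059 × 100 = 47.96 %

47.96 %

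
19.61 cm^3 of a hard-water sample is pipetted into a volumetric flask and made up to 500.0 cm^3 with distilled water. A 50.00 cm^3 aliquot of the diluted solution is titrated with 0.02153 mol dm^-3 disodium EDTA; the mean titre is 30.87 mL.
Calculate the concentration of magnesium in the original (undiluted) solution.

0.3389 mol/L

Mg^2+ + EDTA^4- → [Mg(EDTA)]^2-
n(EDTA) = 0.03087 × 0.02153 = 6.646 × 10^-4 mol
n(Mg2+) in the aliquot = 6.646 × 10^-4 mol (1:1 ratio)
[Mg2+]_dilute = 6.646 × 10^-4 / 0.05000 = 0.01329 mol/L
Dilution factor = 500.0 / 19.61 = 25.50
[Mg2+]_stock = 0.01329 × 25.50 = 0.3389 mol/L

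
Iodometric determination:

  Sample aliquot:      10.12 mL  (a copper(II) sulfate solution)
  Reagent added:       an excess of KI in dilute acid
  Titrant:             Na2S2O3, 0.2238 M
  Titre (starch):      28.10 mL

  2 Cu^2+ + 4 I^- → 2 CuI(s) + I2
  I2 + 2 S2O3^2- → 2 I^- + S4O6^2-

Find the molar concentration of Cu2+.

n(S2O3^2-) = 0.02810 × 0.2238 = 6.289 × 10^-3 mol
n(I2) = n(S2O3^2-)/2 = 3.144 × 10^-3 mol
From the 2:1 ratio, n(Cu2+) in the aliquot = 2/1 × 3.144 × 10^-3 = 6.289 × 10^-3 mol
[Cu2+] = 6.289 × 10^-3 / 0.01012 = 0.6214 mol/L

0.6214 M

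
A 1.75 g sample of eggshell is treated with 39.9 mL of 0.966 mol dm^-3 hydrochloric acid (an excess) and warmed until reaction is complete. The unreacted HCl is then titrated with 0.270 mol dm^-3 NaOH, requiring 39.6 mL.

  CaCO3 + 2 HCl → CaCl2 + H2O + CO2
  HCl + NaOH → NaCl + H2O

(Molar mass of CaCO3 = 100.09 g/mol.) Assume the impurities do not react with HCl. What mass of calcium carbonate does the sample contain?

n(HCl) added = 0.0399 × 0.966 = 0.0385 mol
n(NaOH) used in back-titration = 0.0396 × 0.270 = 0.0107 mol
n(HCl) left over = 0.0107 mol (1:1 ratio)
n(HCl) consumed by analyte = 0.0385 − 0.0107 = 0.0279 mol
From the 1:2 ratio, n(CaCO3) = 1/2 × 0.0279 = 0.0139 mol
mass of CaCO3 = 0.0139 × 100.09 = 1.39 g

1.39 g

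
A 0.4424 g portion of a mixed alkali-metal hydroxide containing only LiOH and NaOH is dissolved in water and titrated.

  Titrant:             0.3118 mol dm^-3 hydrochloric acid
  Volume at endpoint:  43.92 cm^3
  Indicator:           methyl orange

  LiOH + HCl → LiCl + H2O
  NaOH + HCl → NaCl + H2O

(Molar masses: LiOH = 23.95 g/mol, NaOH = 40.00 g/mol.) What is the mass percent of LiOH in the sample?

35.54 %

n(HCl) = 0.04392 × 0.3118 = 0.01369 mol
Let x = n(LiOH), y = n(NaOH).
Titrant: 1x + 1y = 0.01369;  mass: 23.95x + 40.00y = 0.4424
Solving, x = 6.565 × 10^-3 mol, y = 7.129 × 10^-3 mol
mass of LiOH = 6.565 × 10^-3 × 23.95 = 0.1572 g
% LiOH = 0.1572 / 0.4424 × 100 = 35.54 %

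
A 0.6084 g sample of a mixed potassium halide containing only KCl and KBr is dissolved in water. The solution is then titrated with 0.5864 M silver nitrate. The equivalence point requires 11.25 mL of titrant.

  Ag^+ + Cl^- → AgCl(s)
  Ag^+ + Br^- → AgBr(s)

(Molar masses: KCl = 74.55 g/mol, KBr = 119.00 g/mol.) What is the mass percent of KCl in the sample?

n(AgNO3) = 0.01125 × 0.5864 = 6.597 × 10^-3 mol
Let x = n(KCl), y = n(KBr).
Titrant: 1x + 1y = 6.597 × 10^-3;  mass: 74.55x + 119.00y = 0.6084
Solving, x = 3.974 × 10^-3 mol, y = 2.623 × 10^-3 mol
mass of KCl = 3.974 × 10^-3 × 74.55 = 0.2963 g
% KCl = 0.2963 / 0.6084 × 100 = 48.69 %

48.69 %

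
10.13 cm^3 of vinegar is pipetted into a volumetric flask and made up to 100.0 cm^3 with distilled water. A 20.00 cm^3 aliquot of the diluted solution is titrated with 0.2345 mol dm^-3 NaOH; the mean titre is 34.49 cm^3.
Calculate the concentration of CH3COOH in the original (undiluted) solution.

CH3COOH + NaOH → CH3COONa + H2O
n(NaOH) = 0.03449 × 0.2345 = 8.088 × 10^-3 mol
n(CH3COOH) in the aliquot = 8.088 × 10^-3 mol (1:1 ratio)
[CH3COOH]_dilute = 8.088 × 10^-3 / 0.02000 = 0.4044 mol/L
Dilution factor = 100.0 / 10.13 = 9.872
[CH3COOH]_stock = 0.4044 × 9.872 = 3.992 mol/L

3.992 mol/L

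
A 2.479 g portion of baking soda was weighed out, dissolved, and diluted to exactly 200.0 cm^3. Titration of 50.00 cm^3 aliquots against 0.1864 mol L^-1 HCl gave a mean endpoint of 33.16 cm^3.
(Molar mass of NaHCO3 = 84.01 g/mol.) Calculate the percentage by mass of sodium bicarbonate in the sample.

NaHCO3 + HCl → NaCl + H2O + CO2
n(HCl) per titration = 0.03316 × 0.1864 = 6.181 × 10^-3 mol
n(NaHCO3) in each aliquot = 6.181 × 10^-3 mol (1:1 ratio)
n(NaHCO3) in the whole flask = 6.181 × 10^-3 × 200.0/50.00 = 0.02472 mol
mass of NaHCO3 = 0.02472 × 84.01 = 2.077 g
% NaHCO3 = 2.077 / 2.479 × 100 = 83.79 %

83.79 %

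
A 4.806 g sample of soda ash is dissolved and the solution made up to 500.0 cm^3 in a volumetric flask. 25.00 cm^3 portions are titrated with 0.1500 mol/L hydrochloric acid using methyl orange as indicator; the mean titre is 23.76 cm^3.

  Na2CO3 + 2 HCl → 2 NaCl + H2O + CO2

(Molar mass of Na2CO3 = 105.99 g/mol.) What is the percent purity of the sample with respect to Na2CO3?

n(HCl) per titration = 0.02376 × 0.1500 = 3.564 × 10^-3 mol
From the 1:2 ratio, n(Na2CO3) in each aliquot = 1/2 × 3.564 × 10^-3 = 1.782 × 10^-3 mol
n(Na2CO3) in the whole flask = 1.782 × 10^-3 × 500.0/25.00 = 0.03564 mol
mass of Na2CO3 = 0.03564 × 105.99 = 3.777 g
% Na2CO3 = 3.777 / 4.806 × 100 = 78.60 %

78.60 %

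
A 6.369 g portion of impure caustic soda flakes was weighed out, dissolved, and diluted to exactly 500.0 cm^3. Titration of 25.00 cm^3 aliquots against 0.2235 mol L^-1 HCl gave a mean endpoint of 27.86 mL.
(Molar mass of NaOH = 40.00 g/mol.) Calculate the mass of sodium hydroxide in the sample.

NaOH + HCl → NaCl + H2O
n(HCl) per titration = 0.02786 × 0.2235 = 6.227 × 10^-3 mol
n(NaOH) in each aliquot = 6.227 × 10^-3 mol (1:1 ratio)
n(NaOH) in the whole flask = 6.227 × 10^-3 × 500.0/25.00 = 0.1245 mol
mass of NaOH = 0.1245 × 40.00 = 4.981 g

4.981 g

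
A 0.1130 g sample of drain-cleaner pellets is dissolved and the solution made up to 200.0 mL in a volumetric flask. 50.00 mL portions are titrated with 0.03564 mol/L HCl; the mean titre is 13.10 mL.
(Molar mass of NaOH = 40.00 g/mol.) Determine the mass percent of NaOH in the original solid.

NaOH + HCl → NaCl + H2O
n(HCl) per titration = 0.01310 × 0.03564 = 4.669 × 10^-4 mol
n(NaOH) in each aliquot = 4.669 × 10^-4 mol (1:1 ratio)
n(NaOH) in the whole flask = 4.669 × 10^-4 × 200.0/50.00 = 1.868 × 10^-3 mol
mass of NaOH = 1.868 × 10^-3 × 40.00 = 0.07470 g
% NaOH = 0.07470 / 0.1130 × 100 = 66.11 %

66.11 %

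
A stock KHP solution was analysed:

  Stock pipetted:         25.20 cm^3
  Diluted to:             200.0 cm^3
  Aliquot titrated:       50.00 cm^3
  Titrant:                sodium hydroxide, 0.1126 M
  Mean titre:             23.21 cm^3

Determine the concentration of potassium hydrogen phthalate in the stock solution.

0.4148 M

KHC8H4O4 + NaOH → KNaC8H4O4 + H2O
n(NaOH) = 0.02321 × 0.1126 = 2.613 × 10^-3 mol
n(KHC8H4O4) in the aliquot = 2.613 × 10^-3 mol (1:1 ratio)
[KHC8H4O4]_dilute = 2.613 × 10^-3 / 0.05000 = 0.05227 mol/L
Dilution factor = 200.0 / 25.20 = 7.937
[KHC8H4O4]_stock = 0.05227 × 7.937 = 0.4148 mol/L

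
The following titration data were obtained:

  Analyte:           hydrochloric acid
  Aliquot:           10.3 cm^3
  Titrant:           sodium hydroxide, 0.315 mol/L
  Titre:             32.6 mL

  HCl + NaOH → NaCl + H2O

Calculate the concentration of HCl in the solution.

0.997 mol/L

n(NaOH) = 0.0326 L × 0.315 mol/L = 0.0103 mol
n(HCl) = 0.0103 mol (1:1 mole ratio)
[HCl] = 0.0103 mol / 0.0103 L = 0.997 mol/L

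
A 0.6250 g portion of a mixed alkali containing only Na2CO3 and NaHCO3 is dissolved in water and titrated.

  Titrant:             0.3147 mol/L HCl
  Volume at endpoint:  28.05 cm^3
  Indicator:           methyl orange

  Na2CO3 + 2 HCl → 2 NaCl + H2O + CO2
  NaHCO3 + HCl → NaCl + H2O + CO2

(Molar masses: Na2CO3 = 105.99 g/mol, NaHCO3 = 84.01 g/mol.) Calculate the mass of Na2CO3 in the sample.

n(HCl) = 0.02805 × 0.3147 = 8.827 × 10^-3 mol
Let x = n(Na2CO3), y = n(NaHCO3).
Titrant: 2x + 1y = 8.827 × 10^-3;  mass: 105.99x + 84.01y = 0.6250
Solving, x = 1.879 × 10^-3 mol, y = 5.068 × 10^-3 mol
mass of Na2CO3 = 1.879 × 10^-3 × 105.99 = 0.1992 g

0.1992 g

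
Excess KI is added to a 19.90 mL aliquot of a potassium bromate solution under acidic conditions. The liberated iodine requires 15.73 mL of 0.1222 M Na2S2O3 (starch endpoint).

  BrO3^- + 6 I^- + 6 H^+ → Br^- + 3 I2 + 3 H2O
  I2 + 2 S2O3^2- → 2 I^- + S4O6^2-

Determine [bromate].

n(S2O3^2-) = 0.01573 × 0.1222 = 1.922 × 10^-3 mol
n(I2) = n(S2O3^2-)/2 = 9.611 × 10^-4 mol
From the 1:3 ratio, n(BrO3^-) in the aliquot = 1/3 × 9.611 × 10^-4 = 3.204 × 10^-4 mol
[BrO3^-] = 3.204 × 10^-4 / 0.01990 = 0.01610 mol/L

0.01610 M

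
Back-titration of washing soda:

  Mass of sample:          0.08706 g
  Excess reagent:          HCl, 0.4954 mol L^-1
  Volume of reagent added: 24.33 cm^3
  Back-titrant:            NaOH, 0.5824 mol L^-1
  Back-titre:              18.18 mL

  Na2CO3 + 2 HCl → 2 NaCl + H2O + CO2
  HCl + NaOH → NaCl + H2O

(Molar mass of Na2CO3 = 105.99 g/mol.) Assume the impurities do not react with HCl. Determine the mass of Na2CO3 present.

0.07764 g

n(HCl) added = 0.02433 × 0.4954 = 0.01205 mol
n(NaOH) used in back-titration = 0.01818 × 0.5824 = 0.01059 mol
n(HCl) left over = 0.01059 mol (1:1 ratio)
n(HCl) consumed by analyte = 0.01205 − 0.01059 = 1.465 × 10^-3 mol
From the 1:2 ratio, n(Na2CO3) = 1/2 × 1.465 × 10^-3 = 7.325 × 10^-4 mol
mass of Na2CO3 = 7.325 × 10^-4 × 105.99 = 0.07764 g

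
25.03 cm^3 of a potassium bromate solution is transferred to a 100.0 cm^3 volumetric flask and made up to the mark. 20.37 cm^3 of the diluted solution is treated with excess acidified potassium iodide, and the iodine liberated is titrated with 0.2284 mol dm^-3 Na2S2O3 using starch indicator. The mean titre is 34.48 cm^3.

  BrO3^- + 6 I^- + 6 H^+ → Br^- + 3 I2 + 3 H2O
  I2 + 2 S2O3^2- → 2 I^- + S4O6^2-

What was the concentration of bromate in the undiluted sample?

0.2574 mol/L

n(S2O3^2-) = 0.03448 × 0.2284 = 7.875 × 10^-3 mol
n(I2) = n(S2O3^2-)/2 = 3.938 × 10^-3 mol
From the 1:3 ratio, n(BrO3^-) in the aliquot = 1/3 × 3.938 × 10^-3 = 1.313 × 10^-3 mol
[BrO3^-]_dilute = 1.313 × 10^-3 / 0.02037 = 0.06443 mol/L
[BrO3^-]_original = 0.06443 × 100.0/25.03 = 0.2574 mol/L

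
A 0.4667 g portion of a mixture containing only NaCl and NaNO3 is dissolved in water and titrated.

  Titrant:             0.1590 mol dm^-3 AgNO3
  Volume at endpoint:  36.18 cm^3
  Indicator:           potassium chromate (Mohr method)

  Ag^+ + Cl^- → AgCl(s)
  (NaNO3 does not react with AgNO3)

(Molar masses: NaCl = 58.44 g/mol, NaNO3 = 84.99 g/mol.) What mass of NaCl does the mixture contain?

n(AgNO3) = 0.03618 × 0.1590 = 5.753 × 10^-3 mol
Let x = n(NaCl), y = n(NaNO3).
Titrant: 1x = 5.753 × 10^-3;  mass: 58.44x + 84.99y = 0.4667
Solving, x = 5.753 × 10^-3 mol, y = 1.536 × 10^-3 mol
mass of NaCl = 5.753 × 10^-3 × 58.44 = 0.3362 g

0.3362 g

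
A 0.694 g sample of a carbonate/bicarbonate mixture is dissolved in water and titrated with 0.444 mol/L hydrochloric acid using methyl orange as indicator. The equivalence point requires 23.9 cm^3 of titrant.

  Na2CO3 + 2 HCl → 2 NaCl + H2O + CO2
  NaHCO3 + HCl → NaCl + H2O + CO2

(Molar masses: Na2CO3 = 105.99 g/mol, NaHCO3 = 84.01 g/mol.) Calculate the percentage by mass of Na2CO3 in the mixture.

48.6 %

n(HCl) = 0.0239 × 0.444 = 0.0106 mol
Let x = n(Na2CO3), y = n(NaHCO3).
Titrant: 2x + 1y = 0.0106;  mass: 105.99x + 84.01y = 0.694
Solving, x = 3.18 × 10^-3 mol, y = 4.24 × 10^-3 mol
mass of Na2CO3 = 3.18 × 10^-3 × 105.99 = 0.337 g
% Na2CO3 = 0.337 / 0.694 × 100 = 48.6 %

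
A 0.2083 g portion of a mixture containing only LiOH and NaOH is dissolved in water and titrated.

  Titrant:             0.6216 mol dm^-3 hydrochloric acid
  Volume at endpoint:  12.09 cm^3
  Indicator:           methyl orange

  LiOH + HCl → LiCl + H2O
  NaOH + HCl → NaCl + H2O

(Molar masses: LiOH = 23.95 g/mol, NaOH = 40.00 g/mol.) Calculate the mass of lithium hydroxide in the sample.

0.1377 g

n(HCl) = 0.01209 × 0.6216 = 7.515 × 10^-3 mol
Let x = n(LiOH), y = n(NaOH).
Titrant: 1x + 1y = 7.515 × 10^-3;  mass: 23.95x + 40.00y = 0.2083
Solving, x = 5.751 × 10^-3 mol, y = 1.764 × 10^-3 mol
mass of LiOH = 5.751 × 10^-3 × 23.95 = 0.1377 g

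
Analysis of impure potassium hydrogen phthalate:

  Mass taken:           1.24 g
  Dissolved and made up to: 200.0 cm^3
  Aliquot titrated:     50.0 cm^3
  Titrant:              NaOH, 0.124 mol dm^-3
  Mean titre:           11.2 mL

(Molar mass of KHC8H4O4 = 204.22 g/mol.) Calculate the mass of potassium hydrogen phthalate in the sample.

1.13 g

KHC8H4O4 + NaOH → KNaC8H4O4 + H2O
n(NaOH) per titration = 0.0112 × 0.124 = 1.39 × 10^-3 mol
n(KHC8H4O4) in each aliquot = 1.39 × 10^-3 mol (1:1 ratio)
n(KHC8H4O4) in the whole flask = 1.39 × 10^-3 × 200.0/50.0 = 5.56 × 10^-3 mol
mass of KHC8H4O4 = 5.56 × 10^-3 × 204.22 = 1.13 g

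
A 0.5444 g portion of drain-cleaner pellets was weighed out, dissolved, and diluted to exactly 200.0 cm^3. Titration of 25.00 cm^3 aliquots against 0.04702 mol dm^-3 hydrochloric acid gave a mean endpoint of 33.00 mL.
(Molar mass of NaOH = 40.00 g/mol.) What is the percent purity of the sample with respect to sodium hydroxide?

91.21 %

NaOH + HCl → NaCl + H2O
n(HCl) per titration = 0.03300 × 0.04702 = 1.552 × 10^-3 mol
n(NaOH) in each aliquot = 1.552 × 10^-3 mol (1:1 ratio)
n(NaOH) in the whole flask = 1.552 × 10^-3 × 200.0/25.00 = 0.01241 mol
mass of NaOH = 0.01241 × 40.00 = 0.4965 g
% NaOH = 0.4965 / 0.5444 × 100 = 91.21 %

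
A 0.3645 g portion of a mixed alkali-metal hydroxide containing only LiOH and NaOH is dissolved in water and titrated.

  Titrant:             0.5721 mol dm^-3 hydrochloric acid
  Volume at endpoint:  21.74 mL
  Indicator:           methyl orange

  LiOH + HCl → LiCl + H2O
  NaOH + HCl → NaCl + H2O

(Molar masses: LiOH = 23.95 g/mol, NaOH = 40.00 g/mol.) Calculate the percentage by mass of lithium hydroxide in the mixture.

n(HCl) = 0.02174 × 0.5721 = 0.01244 mol
Let x = n(LiOH), y = n(NaOH).
Titrant: 1x + 1y = 0.01244;  mass: 23.95x + 40.00y = 0.3645
Solving, x = 8.286 × 10^-3 mol, y = 4.151 × 10^-3 mol
mass of LiOH = 8.286 × 10^-3 × 23.95 = 0.1985 g
% LiOH = 0.1985 / 0.3645 × 100 = 54.45 %

54.45 %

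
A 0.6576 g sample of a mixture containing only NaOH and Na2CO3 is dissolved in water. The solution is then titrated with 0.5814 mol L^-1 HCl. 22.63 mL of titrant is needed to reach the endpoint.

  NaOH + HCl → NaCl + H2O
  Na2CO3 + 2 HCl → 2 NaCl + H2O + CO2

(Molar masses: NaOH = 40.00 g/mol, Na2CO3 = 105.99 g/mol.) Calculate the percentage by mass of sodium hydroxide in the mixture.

n(HCl) = 0.02263 × 0.5814 = 0.01316 mol
Let x = n(NaOH), y = n(Na2CO3).
Titrant: 1x + 2y = 0.01316;  mass: 40.00x + 105.99y = 0.6576
Solving, x = 3.052 × 10^-3 mol, y = 5.053 × 10^-3 mol
mass of NaOH = 3.052 × 10^-3 × 40.00 = 0.1221 g
% NaOH = 0.1221 / 0.6576 × 100 = 18.56 %

18.56 %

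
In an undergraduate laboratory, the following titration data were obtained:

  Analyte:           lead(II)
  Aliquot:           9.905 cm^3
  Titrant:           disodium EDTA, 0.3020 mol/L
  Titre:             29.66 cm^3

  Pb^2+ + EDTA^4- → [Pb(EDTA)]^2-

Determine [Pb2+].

0.9043 mol/L

n(EDTA) = 0.02966 L × 0.3020 mol/L = 8.957 × 10^-3 mol
n(Pb2+) = 8.957 × 10^-3 mol (1:1 mole ratio)
[Pb2+] = 8.957 × 10^-3 mol / 0.009905 L = 0.9043 mol/L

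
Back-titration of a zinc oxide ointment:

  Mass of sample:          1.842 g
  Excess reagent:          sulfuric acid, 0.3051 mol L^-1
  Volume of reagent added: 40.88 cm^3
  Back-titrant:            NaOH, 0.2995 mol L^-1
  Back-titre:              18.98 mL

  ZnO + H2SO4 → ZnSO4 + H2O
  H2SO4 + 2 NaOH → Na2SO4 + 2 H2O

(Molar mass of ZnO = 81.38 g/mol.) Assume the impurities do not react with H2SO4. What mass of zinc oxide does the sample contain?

n(H2SO4) added = 0.04088 × 0.3051 = 0.01247 mol
n(NaOH) used in back-titration = 0.01898 × 0.2995 = 5.685 × 10^-3 mol
From the 1:2 ratio, n(H2SO4) left over = 1/2 × 5.685 × 10^-3 = 2.842 × 10^-3 mol
n(H2SO4) consumed by analyte = 0.01247 − 2.842 × 10^-3 = 9.630 × 10^-3 mol
n(ZnO) = 9.630 × 10^-3 mol (1:1 ratio)
mass of ZnO = 9.630 × 10^-3 × 81.38 = 0.7837 g

0.7837 g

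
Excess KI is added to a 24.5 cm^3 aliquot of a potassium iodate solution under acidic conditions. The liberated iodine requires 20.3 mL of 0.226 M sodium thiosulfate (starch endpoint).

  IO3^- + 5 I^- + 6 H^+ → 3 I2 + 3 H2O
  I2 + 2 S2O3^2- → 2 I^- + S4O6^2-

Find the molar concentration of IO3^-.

0.0312 M

n(S2O3^2-) = 0.0203 × 0.226 = 4.59 × 10^-3 mol
n(I2) = n(S2O3^2-)/2 = 2.29 × 10^-3 mol
From the 1:3 ratio, n(IO3^-) in the aliquot = 1/3 × 2.29 × 10^-3 = 7.65 × 10^-4 mol
[IO3^-] = 7.65 × 10^-4 / 0.0245 = 0.0312 mol/L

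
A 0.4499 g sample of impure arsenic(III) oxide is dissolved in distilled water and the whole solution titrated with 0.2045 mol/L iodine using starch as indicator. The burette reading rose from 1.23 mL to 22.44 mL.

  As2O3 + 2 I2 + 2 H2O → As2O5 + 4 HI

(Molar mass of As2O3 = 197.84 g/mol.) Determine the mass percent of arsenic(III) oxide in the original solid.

n(I2) = 0.02121 L × 0.2045 mol/L = 4.337 × 10^-3 mol
From the 1:2 ratio, n(As2O3) = 1/2 × 4.337 × 10^-3 = 2.169 × 10^-3 mol
mass of As2O3 = 2.169 × 10^-3 × 197.84 g/mol = 0.4291 g
% As2O3 = 0.4291 / 0.4499 × 100 = 95.37 %

95.37 %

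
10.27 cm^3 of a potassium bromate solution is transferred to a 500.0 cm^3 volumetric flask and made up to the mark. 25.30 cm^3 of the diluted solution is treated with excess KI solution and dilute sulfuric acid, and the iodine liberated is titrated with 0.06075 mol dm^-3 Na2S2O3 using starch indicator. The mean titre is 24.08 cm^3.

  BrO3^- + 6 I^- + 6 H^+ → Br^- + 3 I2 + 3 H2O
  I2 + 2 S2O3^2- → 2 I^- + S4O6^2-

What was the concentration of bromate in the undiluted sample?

n(S2O3^2-) = 0.02408 × 0.06075 = 1.463 × 10^-3 mol
n(I2) = n(S2O3^2-)/2 = 7.314 × 10^-4 mol
From the 1:3 ratio, n(BrO3^-) in the aliquot = 1/3 × 7.314 × 10^-4 = 2.438 × 10^-4 mol
[BrO3^-]_dilute = 2.438 × 10^-4 / 0.02530 = 0.009637 mol/L
[BrO3^-]_original = 0.009637 × 500.0/10.27 = 0.4692 mol/L

0.4692 mol/L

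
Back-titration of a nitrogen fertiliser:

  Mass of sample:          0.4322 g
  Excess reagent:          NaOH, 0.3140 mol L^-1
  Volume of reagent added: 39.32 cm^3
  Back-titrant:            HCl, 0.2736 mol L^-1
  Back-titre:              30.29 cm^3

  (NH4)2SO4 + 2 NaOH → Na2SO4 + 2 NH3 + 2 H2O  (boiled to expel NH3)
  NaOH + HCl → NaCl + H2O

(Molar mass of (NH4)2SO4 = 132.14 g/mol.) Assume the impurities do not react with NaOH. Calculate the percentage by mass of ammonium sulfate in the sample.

62.05 %

n(NaOH) added = 0.03932 × 0.3140 = 0.01235 mol
n(HCl) used in back-titration = 0.03029 × 0.2736 = 8.287 × 10^-3 mol
n(NaOH) left over = 8.287 × 10^-3 mol (1:1 ratio)
n(NaOH) consumed by analyte = 0.01235 − 8.287 × 10^-3 = 4.059 × 10^-3 mol
From the 1:2 ratio, n((NH4)2SO4) = 1/2 × 4.059 × 10^-3 = 2.030 × 10^-3 mol
mass of (NH4)2SO4 = 2.030 × 10^-3 × 132.14 = 0.2682 g
% (NH4)2SO4 = 0.2682 / 0.4322 × 100 = 62.05 %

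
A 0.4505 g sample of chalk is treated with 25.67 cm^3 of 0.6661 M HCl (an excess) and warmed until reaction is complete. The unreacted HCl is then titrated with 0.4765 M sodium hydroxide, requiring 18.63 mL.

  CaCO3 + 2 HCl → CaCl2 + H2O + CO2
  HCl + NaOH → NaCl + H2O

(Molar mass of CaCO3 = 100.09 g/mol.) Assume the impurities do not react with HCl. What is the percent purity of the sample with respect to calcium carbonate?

91.33 %

n(HCl) added = 0.02567 × 0.6661 = 0.01710 mol
n(NaOH) used in back-titration = 0.01863 × 0.4765 = 8.877 × 10^-3 mol
n(HCl) left over = 8.877 × 10^-3 mol (1:1 ratio)
n(HCl) consumed by analyte = 0.01710 − 8.877 × 10^-3 = 8.222 × 10^-3 mol
From the 1:2 ratio, n(CaCO3) = 1/2 × 8.222 × 10^-3 = 4.111 × 10^-3 mol
mass of CaCO3 = 4.111 × 10^-3 × 100.09 = 0.4114 g
% CaCO3 = 0.4114 / 0.4505 × 100 = 91.33 %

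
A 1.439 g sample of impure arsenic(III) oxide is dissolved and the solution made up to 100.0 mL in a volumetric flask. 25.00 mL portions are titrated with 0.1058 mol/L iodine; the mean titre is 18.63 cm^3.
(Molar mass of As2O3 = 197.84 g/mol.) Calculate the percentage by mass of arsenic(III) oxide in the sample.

As2O3 + 2 I2 + 2 H2O → As2O5 + 4 HI
n(I2) per titration = 0.01863 × 0.1058 = 1.971 × 10^-3 mol
From the 1:2 ratio, n(As2O3) in each aliquot = 1/2 × 1.971 × 10^-3 = 9.855 × 10^-4 mol
n(As2O3) in the whole flask = 9.855 × 10^-4 × 100.0/25.00 = 3.942 × 10^-3 mol
mass of As2O3 = 3.942 × 10^-3 × 197.84 = 0.7799 g
% As2O3 = 0.7799 / 1.439 × 100 = 54.20 %

54.20 %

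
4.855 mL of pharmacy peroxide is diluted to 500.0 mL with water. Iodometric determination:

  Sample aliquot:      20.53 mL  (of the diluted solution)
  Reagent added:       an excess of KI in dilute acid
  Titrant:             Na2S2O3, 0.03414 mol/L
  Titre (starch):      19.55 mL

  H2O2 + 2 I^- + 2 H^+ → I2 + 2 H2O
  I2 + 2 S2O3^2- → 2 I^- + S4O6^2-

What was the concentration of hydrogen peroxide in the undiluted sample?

n(S2O3^2-) = 0.01955 × 0.03414 = 6.674 × 10^-4 mol
n(I2) = n(S2O3^2-)/2 = 3.337 × 10^-4 mol
n(H2O2) in the aliquot = 3.337 × 10^-4 mol (1:1 ratio)
[H2O2]_dilute = 3.337 × 10^-4 / 0.02053 = 0.01626 mol/L
[H2O2]_original = 0.01626 × 500.0/4.855 = 1.674 mol/L

1.674 mol/L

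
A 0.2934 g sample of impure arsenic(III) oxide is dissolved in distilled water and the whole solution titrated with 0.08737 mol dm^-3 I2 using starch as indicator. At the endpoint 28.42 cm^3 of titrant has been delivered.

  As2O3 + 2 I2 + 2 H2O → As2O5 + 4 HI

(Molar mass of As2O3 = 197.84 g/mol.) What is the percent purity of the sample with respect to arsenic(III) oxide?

n(I2) = 0.02842 L × 0.08737 mol/L = 2.483 × 10^-3 mol
From the 1:2 ratio, n(As2O3) = 1/2 × 2.483 × 10^-3 = 1.242 × 10^-3 mol
mass of As2O3 = 1.242 × 10^-3 × 197.84 g/mol = 0.2456 g
% As2O3 = 0.2456 / 0.2934 × 100 = 83.72 %

83.72 %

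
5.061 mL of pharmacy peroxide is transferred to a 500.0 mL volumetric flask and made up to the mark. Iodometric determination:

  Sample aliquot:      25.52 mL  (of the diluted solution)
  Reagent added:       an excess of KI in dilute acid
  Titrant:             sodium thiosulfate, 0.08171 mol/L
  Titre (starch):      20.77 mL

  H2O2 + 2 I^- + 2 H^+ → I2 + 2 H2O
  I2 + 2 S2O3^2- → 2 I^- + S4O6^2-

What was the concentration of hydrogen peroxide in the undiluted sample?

3.285 mol/L

n(S2O3^2-) = 0.02077 × 0.08171 = 1.697 × 10^-3 mol
n(I2) = n(S2O3^2-)/2 = 8.486 × 10^-4 mol
n(H2O2) in the aliquot = 8.486 × 10^-4 mol (1:1 ratio)
[H2O2]_dilute = 8.486 × 10^-4 / 0.02552 = 0.03325 mol/L
[H2O2]_original = 0.03325 × 500.0/5.061 = 3.285 mol/L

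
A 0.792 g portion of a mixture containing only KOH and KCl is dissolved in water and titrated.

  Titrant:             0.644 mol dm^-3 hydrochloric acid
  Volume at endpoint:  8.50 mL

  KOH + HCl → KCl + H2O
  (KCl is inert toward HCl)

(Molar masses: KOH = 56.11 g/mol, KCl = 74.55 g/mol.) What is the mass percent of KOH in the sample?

38.8 %

n(HCl) = 0.00850 × 0.644 = 5.47 × 10^-3 mol
Let x = n(KOH), y = n(KCl).
Titrant: 1x = 5.47 × 10^-3;  mass: 56.11x + 74.55y = 0.792
Solving, x = 5.47 × 10^-3 mol, y = 6.50 × 10^-3 mol
mass of KOH = 5.47 × 10^-3 × 56.11 = 0.307 g
% KOH = 0.307 / 0.792 × 100 = 38.8 %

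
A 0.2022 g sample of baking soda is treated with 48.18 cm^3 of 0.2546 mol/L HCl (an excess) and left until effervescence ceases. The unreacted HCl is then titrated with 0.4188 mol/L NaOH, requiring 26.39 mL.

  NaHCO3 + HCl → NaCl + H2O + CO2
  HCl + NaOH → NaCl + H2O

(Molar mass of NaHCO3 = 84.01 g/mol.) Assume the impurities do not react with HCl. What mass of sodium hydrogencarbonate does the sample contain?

n(HCl) added = 0.04818 × 0.2546 = 0.01227 mol
n(NaOH) used in back-titration = 0.02639 × 0.4188 = 0.01105 mol
n(HCl) left over = 0.01105 mol (1:1 ratio)
n(HCl) consumed by analyte = 0.01227 − 0.01105 = 1.214 × 10^-3 mol
n(NaHCO3) = 1.214 × 10^-3 mol (1:1 ratio)
mass of NaHCO3 = 1.214 × 10^-3 × 84.01 = 0.1020 g

0.1020 g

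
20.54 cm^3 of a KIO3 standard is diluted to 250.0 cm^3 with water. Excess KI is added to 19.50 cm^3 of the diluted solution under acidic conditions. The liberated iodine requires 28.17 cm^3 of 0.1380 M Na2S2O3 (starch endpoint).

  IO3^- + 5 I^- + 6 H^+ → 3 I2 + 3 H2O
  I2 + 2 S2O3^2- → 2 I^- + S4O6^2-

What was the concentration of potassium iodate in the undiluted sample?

n(S2O3^2-) = 0.02817 × 0.1380 = 3.887 × 10^-3 mol
n(I2) = n(S2O3^2-)/2 = 1.944 × 10^-3 mol
From the 1:3 ratio, n(IO3^-) in the aliquot = 1/3 × 1.944 × 10^-3 = 6.479 × 10^-4 mol
[IO3^-]_dilute = 6.479 × 10^-4 / 0.01950 = 0.03323 mol/L
[IO3^-]_original = 0.03323 × 250.0/20.54 = 0.4044 mol/L

0.4044 M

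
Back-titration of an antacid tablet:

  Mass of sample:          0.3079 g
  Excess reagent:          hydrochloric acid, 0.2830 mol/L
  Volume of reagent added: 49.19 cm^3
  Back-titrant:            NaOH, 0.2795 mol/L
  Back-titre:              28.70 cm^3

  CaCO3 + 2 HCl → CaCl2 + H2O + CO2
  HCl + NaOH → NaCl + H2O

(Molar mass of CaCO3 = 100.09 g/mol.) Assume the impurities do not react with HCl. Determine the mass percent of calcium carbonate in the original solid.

95.88 %

n(HCl) added = 0.04919 × 0.2830 = 0.01392 mol
n(NaOH) used in back-titration = 0.02870 × 0.2795 = 8.022 × 10^-3 mol
n(HCl) left over = 8.022 × 10^-3 mol (1:1 ratio)
n(HCl) consumed by analyte = 0.01392 − 8.022 × 10^-3 = 5.899 × 10^-3 mol
From the 1:2 ratio, n(CaCO3) = 1/2 × 5.899 × 10^-3 = 2.950 × 10^-3 mol
mass of CaCO3 = 2.950 × 10^-3 × 100.09 = 0.2952 g
% CaCO3 = 0.2952 / 0.3079 × 100 = 95.88 %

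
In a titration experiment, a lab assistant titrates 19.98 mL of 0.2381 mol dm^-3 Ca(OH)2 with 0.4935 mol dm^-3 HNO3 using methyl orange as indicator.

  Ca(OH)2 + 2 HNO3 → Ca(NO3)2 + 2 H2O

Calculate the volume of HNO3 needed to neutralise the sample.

n(Ca(OH)2) = 0.01998 L × 0.2381 mol/L = 4.757 × 10^-3 mol
From the 2:1 stoichiometry, n(HNO3) = 2/1 × 4.757 × 10^-3 = 9.514 × 10^-3 mol
V(HNO3) = 9.514 × 10^-3 mol / 0.4935 mol/L = 0.01928 L = 19.28 mL

19.28 mL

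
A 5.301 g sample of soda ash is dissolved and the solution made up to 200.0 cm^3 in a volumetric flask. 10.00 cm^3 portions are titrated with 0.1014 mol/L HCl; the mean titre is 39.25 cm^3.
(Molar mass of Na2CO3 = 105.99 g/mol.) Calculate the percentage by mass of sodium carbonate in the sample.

79.58 %

Na2CO3 + 2 HCl → 2 NaCl + H2O + CO2
n(HCl) per titration = 0.03925 × 0.1014 = 3.980 × 10^-3 mol
From the 1:2 ratio, n(Na2CO3) in each aliquot = 1/2 × 3.980 × 10^-3 = 1.990 × 10^-3 mol
n(Na2CO3) in the whole flask = 1.990 × 10^-3 × 200.0/10.00 = 0.03980 mol
mass of Na2CO3 = 0.03980 × 105.99 = 4.218 g
% Na2CO3 = 4.218 / 5.301 × 100 = 79.58 %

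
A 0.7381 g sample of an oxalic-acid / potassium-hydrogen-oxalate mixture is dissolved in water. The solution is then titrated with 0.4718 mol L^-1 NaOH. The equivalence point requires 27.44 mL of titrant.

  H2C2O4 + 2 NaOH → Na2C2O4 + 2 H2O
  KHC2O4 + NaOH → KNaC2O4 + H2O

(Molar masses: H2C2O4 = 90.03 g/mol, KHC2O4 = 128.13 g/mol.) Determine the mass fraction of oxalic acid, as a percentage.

67.56 %

n(NaOH) = 0.02744 × 0.4718 = 0.01295 mol
Let x = n(H2C2O4), y = n(KHC2O4).
Titrant: 2x + 1y = 0.01295;  mass: 90.03x + 128.13y = 0.7381
Solving, x = 5.539 × 10^-3 mol, y = 1.869 × 10^-3 mol
mass of H2C2O4 = 5.539 × 10^-3 × 90.03 = 0.4986 g
% H2C2O4 = 0.4986 / 0.7381 × 100 = 67.56 %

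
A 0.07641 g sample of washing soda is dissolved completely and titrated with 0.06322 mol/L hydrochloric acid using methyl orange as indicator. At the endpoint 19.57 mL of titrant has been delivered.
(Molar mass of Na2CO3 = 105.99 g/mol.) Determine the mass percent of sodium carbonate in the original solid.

Na2CO3 + 2 HCl → 2 NaCl + H2O + CO2
n(HCl) = 0.01957 L × 0.06322 mol/L = 1.237 × 10^-3 mol
From the 1:2 ratio, n(Na2CO3) = 1/2 × 1.237 × 10^-3 = 6.186 × 10^-4 mol
mass of Na2CO3 = 6.186 × 10^-4 × 105.99 g/mol = 0.06557 g
% Na2CO3 = 0.06557 / 0.07641 × 100 = 85.81 %

85.81 %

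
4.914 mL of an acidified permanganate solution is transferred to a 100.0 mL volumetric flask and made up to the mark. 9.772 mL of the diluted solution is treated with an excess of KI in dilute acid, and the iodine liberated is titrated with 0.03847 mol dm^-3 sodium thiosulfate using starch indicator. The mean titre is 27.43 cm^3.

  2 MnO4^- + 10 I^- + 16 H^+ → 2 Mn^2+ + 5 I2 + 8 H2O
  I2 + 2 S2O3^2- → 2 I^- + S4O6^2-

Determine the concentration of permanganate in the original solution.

n(S2O3^2-) = 0.02743 × 0.03847 = 1.055 × 10^-3 mol
n(I2) = n(S2O3^2-)/2 = 5.276 × 10^-4 mol
From the 2:5 ratio, n(MnO4^-) in the aliquot = 2/5 × 5.276 × 10^-4 = 2.110 × 10^-4 mol
[MnO4^-]_dilute = 2.110 × 10^-4 / 0.009772 = 0.02160 mol/L
[MnO4^-]_original = 0.02160 × 100.0/4.914 = 0.4395 mol/L

0.4395 mol/L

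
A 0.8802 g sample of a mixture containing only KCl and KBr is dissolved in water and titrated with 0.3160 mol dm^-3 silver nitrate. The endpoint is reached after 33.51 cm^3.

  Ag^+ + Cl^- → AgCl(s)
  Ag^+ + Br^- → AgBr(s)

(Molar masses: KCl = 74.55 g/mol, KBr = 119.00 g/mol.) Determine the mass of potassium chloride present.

n(AgNO3) = 0.03351 × 0.3160 = 0.01059 mol
Let x = n(KCl), y = n(KBr).
Titrant: 1x + 1y = 0.01059;  mass: 74.55x + 119.00y = 0.8802
Solving, x = 8.547 × 10^-3 mol, y = 2.042 × 10^-3 mol
mass of KCl = 8.547 × 10^-3 × 74.55 = 0.6372 g

0.6372 g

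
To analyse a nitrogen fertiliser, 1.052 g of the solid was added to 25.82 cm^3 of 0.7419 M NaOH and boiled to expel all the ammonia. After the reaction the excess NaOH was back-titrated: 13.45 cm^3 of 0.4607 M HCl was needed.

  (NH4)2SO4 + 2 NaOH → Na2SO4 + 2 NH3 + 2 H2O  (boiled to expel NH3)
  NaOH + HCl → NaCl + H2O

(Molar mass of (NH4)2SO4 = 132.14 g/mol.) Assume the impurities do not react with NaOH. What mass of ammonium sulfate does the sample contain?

n(NaOH) added = 0.02582 × 0.7419 = 0.01916 mol
n(HCl) used in back-titration = 0.01345 × 0.4607 = 6.196 × 10^-3 mol
n(NaOH) left over = 6.196 × 10^-3 mol (1:1 ratio)
n(NaOH) consumed by analyte = 0.01916 − 6.196 × 10^-3 = 0.01296 mol
From the 1:2 ratio, n((NH4)2SO4) = 1/2 × 0.01296 = 6.480 × 10^-3 mol
mass of (NH4)2SO4 = 6.480 × 10^-3 × 132.14 = 0.8562 g

0.8562 g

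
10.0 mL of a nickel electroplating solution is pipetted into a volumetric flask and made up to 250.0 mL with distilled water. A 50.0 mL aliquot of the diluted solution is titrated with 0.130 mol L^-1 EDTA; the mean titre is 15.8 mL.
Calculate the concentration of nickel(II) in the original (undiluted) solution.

1.03 mol/L

Ni^2+ + EDTA^4- → [Ni(EDTA)]^2-
n(EDTA) = 0.0158 × 0.130 = 2.05 × 10^-3 mol
n(Ni2+) in the aliquot = 2.05 × 10^-3 mol (1:1 ratio)
[Ni2+]_dilute = 2.05 × 10^-3 / 0.0500 = 0.0411 mol/L
Dilution factor = 250.0 / 10.0 = 25.00
[Ni2+]_stock = 0.0411 × 25.00 = 1.03 mol/L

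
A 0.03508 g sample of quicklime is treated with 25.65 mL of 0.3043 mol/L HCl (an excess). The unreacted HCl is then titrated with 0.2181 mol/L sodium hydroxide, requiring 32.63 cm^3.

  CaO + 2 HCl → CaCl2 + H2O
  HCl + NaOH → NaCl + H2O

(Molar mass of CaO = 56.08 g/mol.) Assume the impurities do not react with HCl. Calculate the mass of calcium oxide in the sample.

n(HCl) added = 0.02565 × 0.3043 = 7.805 × 10^-3 mol
n(NaOH) used in back-titration = 0.03263 × 0.2181 = 7.117 × 10^-3 mol
n(HCl) left over = 7.117 × 10^-3 mol (1:1 ratio)
n(HCl) consumed by analyte = 7.805 × 10^-3 − 7.117 × 10^-3 = 6.887 × 10^-4 mol
From the 1:2 ratio, n(CaO) = 1/2 × 6.887 × 10^-4 = 3.443 × 10^-4 mol
mass of CaO = 3.443 × 10^-4 × 56.08 = 0.01931 g

0.01931 g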